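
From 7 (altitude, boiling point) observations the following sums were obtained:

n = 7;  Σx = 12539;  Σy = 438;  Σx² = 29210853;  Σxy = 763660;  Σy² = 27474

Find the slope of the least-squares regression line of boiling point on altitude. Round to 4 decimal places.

Sxx = Σx² − (Σx)²/n = 29210853 − 22460931.571429 = 6749921.428571
Sxy = Σxy − (Σx)(Σy)/n = 763660 − 784583.142857 = -20923.142857
b = Sxy/Sxx = -20923.142857/6749921.428571 = -0.003100

-0.0031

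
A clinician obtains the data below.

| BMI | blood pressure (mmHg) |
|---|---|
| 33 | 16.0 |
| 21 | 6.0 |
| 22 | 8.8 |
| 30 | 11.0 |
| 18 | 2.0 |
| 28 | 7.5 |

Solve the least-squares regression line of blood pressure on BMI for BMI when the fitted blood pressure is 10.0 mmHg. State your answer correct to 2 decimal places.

n = 6, Σx = 152, Σy = 51.3, Σxy = 1423.6, Σx² = 4022
Sxx = Σx² − (Σx)²/n = 4022 − 3850.666667 = 171.333333
Sxy = Σxy − (Σx)(Σy)/n = 1423.6 − 1299.6 = 124
b = Sxy/Sxx = 124/171.333333 = 0.723735
a = ȳ − b·x̄ = 8.55 − 0.723735·25.333333 = -9.784630
Set a + b·x = 10.0: x = (10.0 − (-9.784630)) / 0.723735 = 27.336828

27.34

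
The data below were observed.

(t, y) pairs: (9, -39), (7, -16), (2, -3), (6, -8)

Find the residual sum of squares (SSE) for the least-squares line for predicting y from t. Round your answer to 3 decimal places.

197.885

n = 4, Σx = 24, Σy = -66, Σxy = -517, Σx² = 170, Σy² = 1850
Sxx = Σx² − (Σx)²/n = 170 − 144 = 26
Sxy = Σxy − (Σx)(Σy)/n = -517 − (-396) = -121
Syy = Σy² − (Σy)²/n = 1850 − 1089 = 761
b = Sxy/Sxx = -121/26 = -4.653846
SSE = Syy − b·Sxy = 761 − (-4.653846)·(-121) = 197.884615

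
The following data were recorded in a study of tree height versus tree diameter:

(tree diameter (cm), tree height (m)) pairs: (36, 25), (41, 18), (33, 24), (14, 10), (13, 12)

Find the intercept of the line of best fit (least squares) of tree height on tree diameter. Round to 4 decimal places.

6.1716

n = 5, Σx = 137, Σy = 89, Σxy = 2726, Σx² = 4431
Sxx = Σx² − (Σx)²/n = 4431 − 3753.8 = 677.2
Sxy = Σxy − (Σx)(Σy)/n = 2726 − 2438.6 = 287.4
b = Sxy/Sxx = 287.4/677.2 = 0.424395
a = ȳ − b·x̄ = 17.8 − 0.424395·27.4 = 6.171589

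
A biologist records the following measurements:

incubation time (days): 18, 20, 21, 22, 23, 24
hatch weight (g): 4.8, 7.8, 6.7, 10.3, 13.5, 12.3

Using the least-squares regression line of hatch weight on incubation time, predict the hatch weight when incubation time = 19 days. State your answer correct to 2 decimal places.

n = 6, Σx = 128, Σy = 55.4, Σxy = 1215.4, Σx² = 2754
Sxx = Σx² − (Σx)²/n = 2754 − 2730.666667 = 23.333333
Sxy = Σxy − (Σx)(Σy)/n = 1215.4 − 1181.866667 = 33.533333
b = Sxy/Sxx = 33.533333/23.333333 = 1.437143
a = ȳ − b·x̄ = 9.233333 − 1.437143·21.333333 = -21.425714
ŷ(19) = a + b·19 = -21.425714 + 1.437143·19 = 5.88

5.88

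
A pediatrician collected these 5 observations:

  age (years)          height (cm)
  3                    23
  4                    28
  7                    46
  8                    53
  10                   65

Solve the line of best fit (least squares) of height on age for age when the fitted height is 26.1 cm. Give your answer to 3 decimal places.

n = 5, Σx = 32, Σy = 215, Σxy = 1577, Σx² = 238
Sxx = Σx² − (Σx)²/n = 238 − 204.8 = 33.2
Sxy = Σxy − (Σx)(Σy)/n = 1577 − 1376 = 201
b = Sxy/Sxx = 201/33.2 = 6.054217
a = ȳ − b·x̄ = 43 − 6.054217·6.4 = 4.253012
Set a + b·x = 26.1: x = (26.1 − 4.253012) / 6.054217 = 3.608557

3.609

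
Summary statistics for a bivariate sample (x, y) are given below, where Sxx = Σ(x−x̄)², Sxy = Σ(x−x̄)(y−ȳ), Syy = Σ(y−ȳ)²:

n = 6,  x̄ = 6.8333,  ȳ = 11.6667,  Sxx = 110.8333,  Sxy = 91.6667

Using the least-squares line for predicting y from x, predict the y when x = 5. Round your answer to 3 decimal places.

10.150

b = Sxy/Sxx = 91.6667/110.8333 = 0.827068
a = ȳ − b·x̄ = 11.6667 − 0.827068·6.8333 = 6.015095
ŷ(5) = a + b·5 = 6.015095 + 0.827068·5 = 10.150436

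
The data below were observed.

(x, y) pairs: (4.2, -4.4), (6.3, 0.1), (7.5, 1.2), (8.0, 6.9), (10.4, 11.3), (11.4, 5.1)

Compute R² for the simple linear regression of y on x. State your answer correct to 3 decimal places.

n = 6, Σx = 47.8, Σy = 20.2, Σxy = 222.01, Σx² = 415.7, Σy² = 222.12
Sxx = Σx² − (Σx)²/n = 415.7 − 380.806667 = 34.893333
Sxy = Σxy − (Σx)(Σy)/n = 222.01 − 160.926667 = 61.083333
Syy = Σy² − (Σy)²/n = 222.12 − 68.006667 = 154.113333
R² = Sxy²/(Sxx·Syy) = (61.083333)²/(34.893333·154.113333) = 0.693846

0.694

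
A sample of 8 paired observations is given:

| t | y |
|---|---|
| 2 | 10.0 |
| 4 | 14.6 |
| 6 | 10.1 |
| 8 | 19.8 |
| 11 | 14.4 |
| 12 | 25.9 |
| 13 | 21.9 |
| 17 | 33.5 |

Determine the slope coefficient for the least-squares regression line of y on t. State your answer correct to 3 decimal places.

n = 8, Σx = 73, Σy = 150.2, Σxy = 1620.8, Σx² = 843
Sxx = Σx² − (Σx)²/n = 843 − 666.125 = 176.875
Sxy = Σxy − (Σx)(Σy)/n = 1620.8 − 1370.575 = 250.225
b = Sxy/Sxx = 250.225/176.875 = 1.414700

1.415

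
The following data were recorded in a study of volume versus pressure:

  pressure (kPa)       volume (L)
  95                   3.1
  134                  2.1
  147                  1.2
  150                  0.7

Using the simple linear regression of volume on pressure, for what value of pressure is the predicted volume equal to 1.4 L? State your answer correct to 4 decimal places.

n = 4, Σx = 526, Σy = 7.1, Σxy = 857.3, Σx² = 71090
Sxx = Σx² − (Σx)²/n = 71090 − 69169 = 1921
Sxy = Σxy − (Σx)(Σy)/n = 857.3 − 933.65 = -76.35
b = Sxy/Sxx = -76.35/1921 = -0.039745
a = ȳ − b·x̄ = 1.775 − (-0.039745)·131.5 = 7.001458
Set a + b·x = 1.4: x = (1.4 − 7.001458) / (-0.039745) = 140.935167

140.9352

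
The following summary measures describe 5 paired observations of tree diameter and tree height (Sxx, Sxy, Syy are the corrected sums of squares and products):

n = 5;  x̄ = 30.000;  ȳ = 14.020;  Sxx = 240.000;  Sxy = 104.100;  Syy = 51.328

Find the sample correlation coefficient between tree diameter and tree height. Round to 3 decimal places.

0.938

r = Sxy/√(Sxx·Syy) = 104.1/√(12318.72) = 104.1/110.989729 = 0.937925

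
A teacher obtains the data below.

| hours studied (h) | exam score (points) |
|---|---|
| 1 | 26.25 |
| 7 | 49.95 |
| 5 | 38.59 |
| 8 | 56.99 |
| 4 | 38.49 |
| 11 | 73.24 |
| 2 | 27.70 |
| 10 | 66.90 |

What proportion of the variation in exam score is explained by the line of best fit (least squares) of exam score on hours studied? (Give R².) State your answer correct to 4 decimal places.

n = 8, Σx = 48, Σy = 378.11, Σxy = 2708.77, Σx² = 380, Σy² = 20009.5909
Sxx = Σx² − (Σx)²/n = 380 − 288 = 92
Sxy = Σxy − (Σx)(Σy)/n = 2708.77 − 2268.66 = 440.11
Syy = Σy² − (Σy)²/n = 20009.5909 − 17870.896512 = 2138.694388
R² = Sxy²/(Sxx·Syy) = (440.11)²/(92·2138.694388) = 0.984432

0.9844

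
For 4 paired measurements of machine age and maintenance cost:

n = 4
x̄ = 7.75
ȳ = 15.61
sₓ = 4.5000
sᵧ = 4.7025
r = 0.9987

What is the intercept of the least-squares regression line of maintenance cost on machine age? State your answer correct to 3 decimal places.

b = r · sᵧ/sₓ = 0.9987 · 4.7025/4.5 = 1.043642
a = ȳ − b·x̄ = 15.61 − 1.043642·7.75 = 7.521778

7.522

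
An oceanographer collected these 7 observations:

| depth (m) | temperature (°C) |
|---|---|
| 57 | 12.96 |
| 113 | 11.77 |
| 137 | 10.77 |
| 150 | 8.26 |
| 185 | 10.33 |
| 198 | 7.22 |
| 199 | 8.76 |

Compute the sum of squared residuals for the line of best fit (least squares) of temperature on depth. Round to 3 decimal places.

7.222

n = 7, Σx = 1039, Σy = 70.07, Σxy = 9867.07, Σx² = 170317, Σy² = 726.2899
Sxx = Σx² − (Σx)²/n = 170317 − 154217.285714 = 16099.714286
Sxy = Σxy − (Σx)(Σy)/n = 9867.07 − 10400.39 = -533.32
Syy = Σy² − (Σy)²/n = 726.2899 − 701.4007 = 24.8892
b = Sxy/Sxx = -533.32/16099.714286 = -0.033126
SSE = Syy − b·Sxy = 24.8892 − (-0.033126)·(-533.32) = 7.222413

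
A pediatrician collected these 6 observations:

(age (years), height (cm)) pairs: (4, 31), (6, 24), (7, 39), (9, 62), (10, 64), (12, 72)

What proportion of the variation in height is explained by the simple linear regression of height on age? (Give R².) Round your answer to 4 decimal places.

n = 6, Σx = 48, Σy = 292, Σxy = 2603, Σx² = 426, Σy² = 16182
Sxx = Σx² − (Σx)²/n = 426 − 384 = 42
Sxy = Σxy − (Σx)(Σy)/n = 2603 − 2336 = 267
Syy = Σy² − (Σy)²/n = 16182 − 14210.666667 = 1971.333333
R² = Sxy²/(Sxx·Syy) = (267)²/(42·1971.333333) = 0.861020

0.8610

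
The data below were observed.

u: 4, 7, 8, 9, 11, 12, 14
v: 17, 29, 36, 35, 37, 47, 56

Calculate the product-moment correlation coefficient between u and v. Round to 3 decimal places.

n = 7, Σx = 65, Σy = 257, Σxy = 2629, Σx² = 671, Σy² = 10365
Sxx = Σx² − (Σx)²/n = 671 − 603.571429 = 67.428571
Sxy = Σxy − (Σx)(Σy)/n = 2629 − 2386.428571 = 242.571429
Syy = Σy² − (Σy)²/n = 10365 − 9435.571429 = 929.428571
r = Sxy/√(Sxx·Syy) = 242.571429/√(62670.040816) = 242.571429/250.339851 = 0.968968

0.969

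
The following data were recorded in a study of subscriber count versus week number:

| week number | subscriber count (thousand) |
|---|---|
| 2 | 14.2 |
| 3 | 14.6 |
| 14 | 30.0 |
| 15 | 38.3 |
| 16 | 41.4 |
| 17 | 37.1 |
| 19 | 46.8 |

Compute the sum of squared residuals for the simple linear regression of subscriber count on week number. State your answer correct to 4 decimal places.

54.5287

n = 7, Σx = 86, Σy = 222.4, Σxy = 3249, Σx² = 1340, Σy² = 8062.3
Sxx = Σx² − (Σx)²/n = 1340 − 1056.571429 = 283.428571
Sxy = Σxy − (Σx)(Σy)/n = 3249 − 2732.342857 = 516.657143
Syy = Σy² − (Σy)²/n = 8062.3 − 7065.965714 = 996.334286
b = Sxy/Sxx = 516.657143/283.428571 = 1.822883
SSE = Syy − b·Sxy = 996.334286 − 1.822883·516.657143 = 54.528730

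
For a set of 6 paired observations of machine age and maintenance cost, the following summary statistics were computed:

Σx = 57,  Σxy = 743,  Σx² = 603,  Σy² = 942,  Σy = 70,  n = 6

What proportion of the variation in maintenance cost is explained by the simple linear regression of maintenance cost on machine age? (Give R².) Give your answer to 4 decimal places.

0.7893

Sxx = Σx² − (Σx)²/n = 603 − 541.5 = 61.5
Sxy = Σxy − (Σx)(Σy)/n = 743 − 665 = 78
Syy = Σy² − (Σy)²/n = 942 − 816.666667 = 125.333333
R² = Sxy²/(Sxx·Syy) = (78)²/(61.5·125.333333) = 0.789310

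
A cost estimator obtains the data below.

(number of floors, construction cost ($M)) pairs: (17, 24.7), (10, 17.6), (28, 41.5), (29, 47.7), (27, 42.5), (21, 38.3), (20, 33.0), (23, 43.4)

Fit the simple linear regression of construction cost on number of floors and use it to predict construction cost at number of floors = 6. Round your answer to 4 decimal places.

11.7971

n = 8, Σx = 175, Σy = 288.7, Σxy = 6751.2, Σx² = 4113
Sxx = Σx² − (Σx)²/n = 4113 − 3828.125 = 284.875
Sxy = Σxy − (Σx)(Σy)/n = 6751.2 − 6315.3125 = 435.8875
b = Sxy/Sxx = 435.8875/284.875 = 1.530101
a = ȳ − b·x̄ = 36.0875 − 1.530101·21.875 = 2.616542
ŷ(6) = a + b·6 = 2.616542 + 1.530101·6 = 11.797148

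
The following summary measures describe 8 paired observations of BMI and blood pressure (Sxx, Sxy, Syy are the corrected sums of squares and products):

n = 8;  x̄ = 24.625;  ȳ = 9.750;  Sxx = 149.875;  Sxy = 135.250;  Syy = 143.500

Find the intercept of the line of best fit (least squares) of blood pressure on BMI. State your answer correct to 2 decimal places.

-12.47

b = Sxy/Sxx = 135.25/149.875 = 0.902419
a = ȳ − b·x̄ = 9.75 − 0.902419·24.625 = -12.472060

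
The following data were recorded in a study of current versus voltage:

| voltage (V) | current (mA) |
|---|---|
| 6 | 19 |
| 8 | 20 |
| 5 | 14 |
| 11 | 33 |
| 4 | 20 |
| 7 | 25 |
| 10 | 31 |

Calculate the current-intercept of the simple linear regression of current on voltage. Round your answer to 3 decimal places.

6.196

n = 7, Σx = 51, Σy = 162, Σxy = 1272, Σx² = 411
Sxx = Σx² − (Σx)²/n = 411 − 371.571429 = 39.428571
Sxy = Σxy − (Σx)(Σy)/n = 1272 − 1180.285714 = 91.714286
b = Sxy/Sxx = 91.714286/39.428571 = 2.326087
a = ȳ − b·x̄ = 23.142857 − 2.326087·7.285714 = 6.195652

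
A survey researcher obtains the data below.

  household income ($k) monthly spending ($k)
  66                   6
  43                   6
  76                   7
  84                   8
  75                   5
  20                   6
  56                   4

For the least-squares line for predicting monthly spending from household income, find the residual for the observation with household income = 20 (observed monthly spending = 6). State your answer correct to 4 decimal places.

n = 7, Σx = 420, Σy = 42, Σxy = 2577, Σx² = 28198
Sxx = Σx² − (Σx)²/n = 28198 − 25200 = 2998
Sxy = Σxy − (Σx)(Σy)/n = 2577 − 2520 = 57
b = Sxy/Sxx = 57/2998 = 0.019013
a = ȳ − b·x̄ = 6 − 0.019013·60 = 4.859239
ŷ(20) = 4.859239 + 0.019013·20 = 5.239493
residual = y − ŷ = 6 − 5.239493 = 0.760507

0.7605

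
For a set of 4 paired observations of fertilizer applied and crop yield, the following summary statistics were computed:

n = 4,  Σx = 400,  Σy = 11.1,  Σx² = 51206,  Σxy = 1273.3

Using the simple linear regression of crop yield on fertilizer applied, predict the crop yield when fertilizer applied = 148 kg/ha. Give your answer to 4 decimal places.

3.4745

Sxx = Σx² − (Σx)²/n = 51206 − 40000 = 11206
Sxy = Σxy − (Σx)(Σy)/n = 1273.3 − 1110 = 163.3
b = Sxy/Sxx = 163.3/11206 = 0.014573
a = ȳ − b·x̄ = 2.775 − 0.014573·100 = 1.317745
ŷ(148) = a + b·148 = 1.317745 + 0.014573·148 = 3.474482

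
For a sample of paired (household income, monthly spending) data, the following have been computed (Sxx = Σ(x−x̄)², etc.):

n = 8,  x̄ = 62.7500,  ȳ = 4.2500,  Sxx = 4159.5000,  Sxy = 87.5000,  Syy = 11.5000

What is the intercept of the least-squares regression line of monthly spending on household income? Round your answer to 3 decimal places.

b = Sxy/Sxx = 87.5/4159.5 = 0.021036
a = ȳ − b·x̄ = 4.25 − 0.021036·62.75 = 2.929980

2.930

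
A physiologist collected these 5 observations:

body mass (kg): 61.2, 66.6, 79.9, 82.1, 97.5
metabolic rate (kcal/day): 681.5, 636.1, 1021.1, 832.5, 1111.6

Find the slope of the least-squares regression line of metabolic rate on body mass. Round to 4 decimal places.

n = 5, Σx = 387.3, Σy = 4282.8, Σxy = 342387.2, Σx² = 30811.67
Sxx = Σx² − (Σx)²/n = 30811.67 − 30000.258 = 811.412
Sxy = Σxy − (Σx)(Σy)/n = 342387.2 − 331745.688 = 10641.512
b = Sxy/Sxx = 10641.512/811.412 = 13.114807

13.1148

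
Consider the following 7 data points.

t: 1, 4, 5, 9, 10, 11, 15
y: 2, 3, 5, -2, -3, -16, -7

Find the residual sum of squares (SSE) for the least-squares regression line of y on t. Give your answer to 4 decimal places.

n = 7, Σx = 55, Σy = -18, Σxy = -290, Σx² = 569, Σy² = 356
Sxx = Σx² − (Σx)²/n = 569 − 432.142857 = 136.857143
Sxy = Σxy − (Σx)(Σy)/n = -290 − (-141.428571) = -148.571429
Syy = Σy² − (Σy)²/n = 356 − 46.285714 = 309.714286
b = Sxy/Sxx = -148.571429/136.857143 = -1.085595
SSE = Syy − b·Sxy = 309.714286 − (-1.085595)·(-148.571429) = 148.425887

148.4259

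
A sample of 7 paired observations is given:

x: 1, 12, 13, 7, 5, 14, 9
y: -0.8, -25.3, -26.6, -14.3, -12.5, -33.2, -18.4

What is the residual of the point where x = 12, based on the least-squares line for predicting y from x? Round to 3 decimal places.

0.835

n = 7, Σx = 61, Σy = -131.1, Σxy = -1443.2, Σx² = 665
Sxx = Σx² − (Σx)²/n = 665 − 531.571429 = 133.428571
Sxy = Σxy − (Σx)(Σy)/n = -1443.2 − (-1142.442857) = -300.757143
b = Sxy/Sxx = -300.757143/133.428571 = -2.254069
a = ȳ − b·x̄ = -18.728571 − (-2.254069)·8.714286 = 0.914026
ŷ(12) = 0.914026 + (-2.254069)·12 = -26.134797
residual = y − ŷ = -25.3 − (-26.134797) = 0.834797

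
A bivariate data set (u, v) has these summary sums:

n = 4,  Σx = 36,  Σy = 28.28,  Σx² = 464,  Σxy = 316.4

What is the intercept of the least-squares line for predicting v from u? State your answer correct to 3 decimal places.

3.092

Sxx = Σx² − (Σx)²/n = 464 − 324 = 140
Sxy = Σxy − (Σx)(Σy)/n = 316.4 − 254.52 = 61.88
b = Sxy/Sxx = 61.88/140 = 0.442
a = ȳ − b·x̄ = 7.07 − 0.442·9 = 3.092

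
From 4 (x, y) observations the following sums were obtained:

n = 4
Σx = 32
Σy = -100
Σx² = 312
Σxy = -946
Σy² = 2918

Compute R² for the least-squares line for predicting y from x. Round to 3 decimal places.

Sxx = Σx² − (Σx)²/n = 312 − 256 = 56
Sxy = Σxy − (Σx)(Σy)/n = -946 − (-800) = -146
Syy = Σy² − (Σy)²/n = 2918 − 2500 = 418
R² = Sxy²/(Sxx·Syy) = (-146)²/(56·418) = 0.910629

0.911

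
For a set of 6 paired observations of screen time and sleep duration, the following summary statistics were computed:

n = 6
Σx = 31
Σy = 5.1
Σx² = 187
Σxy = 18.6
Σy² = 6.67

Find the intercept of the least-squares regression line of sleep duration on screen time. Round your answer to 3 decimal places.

Sxx = Σx² − (Σx)²/n = 187 − 160.166667 = 26.833333
Sxy = Σxy − (Σx)(Σy)/n = 18.6 − 26.35 = -7.75
b = Sxy/Sxx = -7.75/26.833333 = -0.288820
a = ȳ − b·x̄ = 0.85 − (-0.288820)·5.166667 = 2.342236

2.342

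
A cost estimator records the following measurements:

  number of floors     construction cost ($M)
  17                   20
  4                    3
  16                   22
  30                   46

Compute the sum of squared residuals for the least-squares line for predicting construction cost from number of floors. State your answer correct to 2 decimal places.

n = 4, Σx = 67, Σy = 91, Σxy = 2084, Σx² = 1461, Σy² = 3009
Sxx = Σx² − (Σx)²/n = 1461 − 1122.25 = 338.75
Sxy = Σxy − (Σx)(Σy)/n = 2084 − 1524.25 = 559.75
Syy = Σy² − (Σy)²/n = 3009 − 2070.25 = 938.75
b = Sxy/Sxx = 559.75/338.75 = 1.652399
SSE = Syy − b·Sxy = 938.75 − 1.652399·559.75 = 13.819926

13.82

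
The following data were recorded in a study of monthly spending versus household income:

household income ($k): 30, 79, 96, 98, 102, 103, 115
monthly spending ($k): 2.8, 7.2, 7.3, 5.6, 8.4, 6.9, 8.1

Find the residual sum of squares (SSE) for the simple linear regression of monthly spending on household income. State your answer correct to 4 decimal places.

n = 7, Σx = 623, Σy = 46.3, Σxy = 4401.4, Σx² = 60199, Σy² = 328.11
Sxx = Σx² − (Σx)²/n = 60199 − 55447 = 4752
Sxy = Σxy − (Σx)(Σy)/n = 4401.4 − 4120.7 = 280.7
Syy = Σy² − (Σy)²/n = 328.11 − 306.241429 = 21.868571
b = Sxy/Sxx = 280.7/4752 = 0.059070
SSE = Syy − b·Sxy = 21.868571 − 0.059070·280.7 = 5.287660

5.2877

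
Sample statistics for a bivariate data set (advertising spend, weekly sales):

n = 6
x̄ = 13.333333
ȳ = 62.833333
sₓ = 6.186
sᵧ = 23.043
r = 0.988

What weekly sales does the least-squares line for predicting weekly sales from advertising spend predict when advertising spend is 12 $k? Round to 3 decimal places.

57.926

b = r · sᵧ/sₓ = 0.988 · 23.043/6.186 = 3.680324
a = ȳ − b·x̄ = 62.833333 − 3.680324·13.333333 = 13.762348
ŷ(12) = a + b·12 = 13.762348 + 3.680324·12 = 57.926236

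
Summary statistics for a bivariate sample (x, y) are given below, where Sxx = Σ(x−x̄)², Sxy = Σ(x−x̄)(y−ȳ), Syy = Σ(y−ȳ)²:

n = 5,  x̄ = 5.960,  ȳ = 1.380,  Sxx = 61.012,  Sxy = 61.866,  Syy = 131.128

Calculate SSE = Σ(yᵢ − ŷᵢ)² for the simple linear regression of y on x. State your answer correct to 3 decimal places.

b = Sxy/Sxx = 61.866/61.012 = 1.013997
SSE = Syy − b·Sxy = 131.128 − 1.013997·61.866 = 68.396046

68.396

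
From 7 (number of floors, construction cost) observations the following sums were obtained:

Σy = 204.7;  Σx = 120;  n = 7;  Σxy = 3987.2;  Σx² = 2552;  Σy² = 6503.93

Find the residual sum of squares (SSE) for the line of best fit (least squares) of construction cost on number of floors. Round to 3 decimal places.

56.090

Sxx = Σx² − (Σx)²/n = 2552 − 2057.142857 = 494.857143
Sxy = Σxy − (Σx)(Σy)/n = 3987.2 − 3509.142857 = 478.057143
Syy = Σy² − (Σy)²/n = 6503.93 − 5986.012857 = 517.917143
b = Sxy/Sxx = 478.057143/494.857143 = 0.966051
SSE = Syy − b·Sxy = 517.917143 − 0.966051·478.057143 = 56.089654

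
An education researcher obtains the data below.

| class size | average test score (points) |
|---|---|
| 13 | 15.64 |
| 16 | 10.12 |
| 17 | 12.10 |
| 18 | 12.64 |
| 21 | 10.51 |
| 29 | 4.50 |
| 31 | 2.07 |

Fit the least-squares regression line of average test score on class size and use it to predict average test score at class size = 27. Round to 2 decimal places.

5.44

n = 7, Σx = 145, Σy = 67.58, Σxy = 1213.84, Σx² = 3281
Sxx = Σx² − (Σx)²/n = 3281 − 3003.571429 = 277.428571
Sxy = Σxy − (Σx)(Σy)/n = 1213.84 − 1399.871429 = -186.031429
b = Sxy/Sxx = -186.031429/277.428571 = -0.670556
a = ȳ − b·x̄ = 9.654286 − (-0.670556)·20.714286 = 23.544377
ŷ(27) = a + b·27 = 23.544377 + (-0.670556)·27 = 5.439361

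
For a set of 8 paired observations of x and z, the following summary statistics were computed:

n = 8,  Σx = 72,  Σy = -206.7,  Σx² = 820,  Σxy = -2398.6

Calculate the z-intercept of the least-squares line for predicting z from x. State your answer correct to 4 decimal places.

2.3294

Sxx = Σx² − (Σx)²/n = 820 − 648 = 172
Sxy = Σxy − (Σx)(Σy)/n = -2398.6 − (-1860.3) = -538.3
b = Sxy/Sxx = -538.3/172 = -3.129651
a = ȳ − b·x̄ = -25.8375 − (-3.129651)·9 = 2.329360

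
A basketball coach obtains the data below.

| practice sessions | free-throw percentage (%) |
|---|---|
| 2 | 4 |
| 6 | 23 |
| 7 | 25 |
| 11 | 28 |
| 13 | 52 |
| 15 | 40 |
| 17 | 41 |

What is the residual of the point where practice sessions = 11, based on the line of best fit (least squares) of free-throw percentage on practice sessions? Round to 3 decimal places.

-4.618

n = 7, Σx = 71, Σy = 213, Σxy = 2602, Σx² = 893
Sxx = Σx² − (Σx)²/n = 893 − 720.142857 = 172.857143
Sxy = Σxy − (Σx)(Σy)/n = 2602 − 2160.428571 = 441.571429
b = Sxy/Sxx = 441.571429/172.857143 = 2.554545
a = ȳ − b·x̄ = 30.428571 − 2.554545·10.142857 = 4.518182
ŷ(11) = 4.518182 + 2.554545·11 = 32.618182
residual = y − ŷ = 28 − 32.618182 = -4.618182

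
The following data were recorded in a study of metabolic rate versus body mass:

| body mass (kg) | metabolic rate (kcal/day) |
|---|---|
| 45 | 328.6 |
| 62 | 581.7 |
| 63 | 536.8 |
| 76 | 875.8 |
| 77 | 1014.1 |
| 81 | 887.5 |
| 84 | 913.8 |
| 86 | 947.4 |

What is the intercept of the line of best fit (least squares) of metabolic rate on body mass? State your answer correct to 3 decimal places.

n = 8, Σx = 574, Σy = 6085.7, Σxy = 459440.4, Σx² = 42556
Sxx = Σx² − (Σx)²/n = 42556 − 41184.5 = 1371.5
Sxy = Σxy − (Σx)(Σy)/n = 459440.4 − 436648.975 = 22791.425
b = Sxy/Sxx = 22791.425/1371.5 = 16.617882
a = ȳ − b·x̄ = 760.7125 − 16.617882·71.75 = -431.620525

-431.621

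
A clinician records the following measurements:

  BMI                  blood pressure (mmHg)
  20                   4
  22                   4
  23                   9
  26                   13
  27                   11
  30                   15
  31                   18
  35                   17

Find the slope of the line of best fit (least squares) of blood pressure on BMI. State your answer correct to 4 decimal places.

0.9958

n = 8, Σx = 214, Σy = 91, Σxy = 2613, Σx² = 5904
Sxx = Σx² − (Σx)²/n = 5904 − 5724.5 = 179.5
Sxy = Σxy − (Σx)(Σy)/n = 2613 − 2434.25 = 178.75
b = Sxy/Sxx = 178.75/179.5 = 0.995822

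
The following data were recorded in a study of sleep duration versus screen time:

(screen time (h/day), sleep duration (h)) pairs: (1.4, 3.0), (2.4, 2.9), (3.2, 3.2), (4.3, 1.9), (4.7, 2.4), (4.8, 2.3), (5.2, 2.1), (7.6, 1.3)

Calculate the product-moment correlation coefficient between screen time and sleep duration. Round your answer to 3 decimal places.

-0.894

n = 8, Σx = 33.6, Σy = 19.1, Σxy = 72.69, Σx² = 166.38, Σy² = 48.41
Sxx = Σx² − (Σx)²/n = 166.38 − 141.12 = 25.26
Sxy = Σxy − (Σx)(Σy)/n = 72.69 − 80.22 = -7.53
Syy = Σy² − (Σy)²/n = 48.41 − 45.60125 = 2.80875
r = Sxy/√(Sxx·Syy) = -7.53/√(70.949025) = -7.53/8.423124 = -0.893968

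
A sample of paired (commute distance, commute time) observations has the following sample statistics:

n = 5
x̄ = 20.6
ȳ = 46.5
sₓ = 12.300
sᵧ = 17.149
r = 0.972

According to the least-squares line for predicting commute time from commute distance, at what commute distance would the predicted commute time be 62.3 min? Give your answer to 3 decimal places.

32.259

b = r · sᵧ/sₓ = 0.972 · 17.149/12.3 = 1.355189
a = ȳ − b·x̄ = 46.5 − 1.355189·20.6 = 18.583101
Set a + b·x = 62.3: x = (62.3 − 18.583101) / 1.355189 = 32.258888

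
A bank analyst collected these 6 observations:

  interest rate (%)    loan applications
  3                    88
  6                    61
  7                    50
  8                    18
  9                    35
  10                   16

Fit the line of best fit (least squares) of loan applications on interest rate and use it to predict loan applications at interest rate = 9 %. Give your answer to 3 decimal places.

n = 6, Σx = 43, Σy = 268, Σxy = 1599, Σx² = 339
Sxx = Σx² − (Σx)²/n = 339 − 308.166667 = 30.833333
Sxy = Σxy − (Σx)(Σy)/n = 1599 − 1920.666667 = -321.666667
b = Sxy/Sxx = -321.666667/30.833333 = -10.432432
a = ȳ − b·x̄ = 44.666667 − (-10.432432)·7.166667 = 119.432432
ŷ(9) = a + b·9 = 119.432432 + (-10.432432)·9 = 25.540541

25.541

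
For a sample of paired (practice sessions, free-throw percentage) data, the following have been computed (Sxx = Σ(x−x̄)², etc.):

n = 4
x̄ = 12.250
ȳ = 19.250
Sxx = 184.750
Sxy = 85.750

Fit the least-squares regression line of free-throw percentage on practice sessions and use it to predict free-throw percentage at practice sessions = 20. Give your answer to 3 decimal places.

22.847

b = Sxy/Sxx = 85.75/184.75 = 0.464141
a = ȳ − b·x̄ = 19.25 − 0.464141·12.25 = 13.564276
ŷ(20) = a + b·20 = 13.564276 + 0.464141·20 = 22.847091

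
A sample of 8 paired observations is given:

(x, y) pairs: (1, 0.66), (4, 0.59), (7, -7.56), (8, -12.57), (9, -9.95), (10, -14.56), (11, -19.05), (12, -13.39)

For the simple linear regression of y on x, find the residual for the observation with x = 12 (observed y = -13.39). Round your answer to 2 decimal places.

3.57

n = 8, Σx = 62, Σy = -75.83, Σxy = -755.84, Σx² = 576
Sxx = Σx² − (Σx)²/n = 576 − 480.5 = 95.5
Sxy = Σxy − (Σx)(Σy)/n = -755.84 − (-587.6825) = -168.1575
b = Sxy/Sxx = -168.1575/95.5 = -1.760812
a = ȳ − b·x̄ = -9.47875 − (-1.760812)·7.75 = 4.167539
ŷ(12) = 4.167539 + (-1.760812)·12 = -16.962199
residual = y − ŷ = -13.39 − (-16.962199) = 3.572199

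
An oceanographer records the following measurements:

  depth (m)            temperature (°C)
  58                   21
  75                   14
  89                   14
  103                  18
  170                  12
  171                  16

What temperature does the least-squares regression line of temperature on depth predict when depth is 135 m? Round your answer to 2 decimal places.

15.01

n = 6, Σx = 666, Σy = 95, Σxy = 10144, Σx² = 85660
Sxx = Σx² − (Σx)²/n = 85660 − 73926 = 11734
Sxy = Σxy − (Σx)(Σy)/n = 10144 − 10545 = -401
b = Sxy/Sxx = -401/11734 = -0.034174
a = ȳ − b·x̄ = 15.833333 − (-0.034174)·111 = 19.626669
ŷ(135) = a + b·135 = 19.626669 + (-0.034174)·135 = 15.013153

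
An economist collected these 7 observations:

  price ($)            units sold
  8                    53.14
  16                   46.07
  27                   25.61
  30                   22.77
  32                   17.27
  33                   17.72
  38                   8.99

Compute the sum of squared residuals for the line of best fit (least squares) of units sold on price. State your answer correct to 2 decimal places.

17.68

n = 7, Σx = 184, Σy = 191.57, Σxy = 4015.83, Σx² = 5506, Σy² = 6813.7209
Sxx = Σx² − (Σx)²/n = 5506 − 4836.571429 = 669.428571
Sxy = Σxy − (Σx)(Σy)/n = 4015.83 − 5035.554286 = -1019.724286
Syy = Σy² − (Σy)²/n = 6813.7209 − 5242.723557 = 1570.997343
b = Sxy/Sxx = -1019.724286/669.428571 = -1.523276
SSE = Syy − b·Sxy = 1570.997343 − (-1.523276)·(-1019.724286) = 17.676103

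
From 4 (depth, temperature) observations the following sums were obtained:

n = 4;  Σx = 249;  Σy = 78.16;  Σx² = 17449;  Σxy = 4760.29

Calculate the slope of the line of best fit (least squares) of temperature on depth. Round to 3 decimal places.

Sxx = Σx² − (Σx)²/n = 17449 − 15500.25 = 1948.75
Sxy = Σxy − (Σx)(Σy)/n = 4760.29 − 4865.46 = -105.17
b = Sxy/Sxx = -105.17/1948.75 = -0.053968

-0.054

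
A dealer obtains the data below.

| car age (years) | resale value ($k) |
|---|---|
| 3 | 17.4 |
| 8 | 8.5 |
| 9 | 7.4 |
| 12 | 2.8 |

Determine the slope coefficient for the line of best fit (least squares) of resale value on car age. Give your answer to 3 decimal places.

-1.629

n = 4, Σx = 32, Σy = 36.1, Σxy = 220.4, Σx² = 298
Sxx = Σx² − (Σx)²/n = 298 − 256 = 42
Sxy = Σxy − (Σx)(Σy)/n = 220.4 − 288.8 = -68.4
b = Sxy/Sxx = -68.4/42 = -1.628571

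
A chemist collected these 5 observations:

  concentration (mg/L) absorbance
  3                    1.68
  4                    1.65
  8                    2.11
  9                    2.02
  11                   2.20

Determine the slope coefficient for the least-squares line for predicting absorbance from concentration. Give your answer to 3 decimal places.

n = 5, Σx = 35, Σy = 9.66, Σxy = 70.9, Σx² = 291
Sxx = Σx² − (Σx)²/n = 291 − 245 = 46
Sxy = Σxy − (Σx)(Σy)/n = 70.9 − 67.62 = 3.28
b = Sxy/Sxx = 3.28/46 = 0.071304

0.071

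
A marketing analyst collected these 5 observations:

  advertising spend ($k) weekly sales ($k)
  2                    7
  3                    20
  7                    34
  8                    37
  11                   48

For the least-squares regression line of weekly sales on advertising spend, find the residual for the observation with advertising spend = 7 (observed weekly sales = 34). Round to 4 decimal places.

n = 5, Σx = 31, Σy = 146, Σxy = 1136, Σx² = 247
Sxx = Σx² − (Σx)²/n = 247 − 192.2 = 54.8
Sxy = Σxy − (Σx)(Σy)/n = 1136 − 905.2 = 230.8
b = Sxy/Sxx = 230.8/54.8 = 4.211679
a = ȳ − b·x̄ = 29.2 − 4.211679·6.2 = 3.087591
ŷ(7) = 3.087591 + 4.211679·7 = 32.569343
residual = y − ŷ = 34 − 32.569343 = 1.430657

1.4307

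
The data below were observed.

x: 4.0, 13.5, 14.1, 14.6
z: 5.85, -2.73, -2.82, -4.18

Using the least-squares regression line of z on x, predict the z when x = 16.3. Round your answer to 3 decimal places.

-5.275

n = 4, Σx = 46.2, Σy = -3.88, Σxy = -114.245, Σx² = 610.22
Sxx = Σx² − (Σx)²/n = 610.22 − 533.61 = 76.61
Sxy = Σxy − (Σx)(Σy)/n = -114.245 − (-44.814) = -69.431
b = Sxy/Sxx = -69.431/76.61 = -0.906292
a = ȳ − b·x̄ = -0.97 − (-0.906292)·11.55 = 9.497668
ŷ(16.3) = a + b·16.3 = 9.497668 + (-0.906292)·16.3 = -5.274885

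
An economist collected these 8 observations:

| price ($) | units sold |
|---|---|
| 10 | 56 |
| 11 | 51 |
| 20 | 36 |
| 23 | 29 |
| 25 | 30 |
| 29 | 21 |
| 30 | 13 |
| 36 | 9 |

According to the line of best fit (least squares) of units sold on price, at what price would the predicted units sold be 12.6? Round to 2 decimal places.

n = 8, Σx = 184, Σy = 245, Σxy = 4581, Σx² = 4812
Sxx = Σx² − (Σx)²/n = 4812 − 4232 = 580
Sxy = Σxy − (Σx)(Σy)/n = 4581 − 5635 = -1054
b = Sxy/Sxx = -1054/580 = -1.817241
a = ȳ − b·x̄ = 30.625 − (-1.817241)·23 = 72.421552
Set a + b·x = 12.6: x = (12.6 − 72.421552) / (-1.817241) = 32.918880

32.92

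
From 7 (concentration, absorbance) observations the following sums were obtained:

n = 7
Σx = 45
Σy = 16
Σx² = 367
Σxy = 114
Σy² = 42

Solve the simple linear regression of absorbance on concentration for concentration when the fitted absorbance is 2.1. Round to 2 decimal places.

Sxx = Σx² − (Σx)²/n = 367 − 289.285714 = 77.714286
Sxy = Σxy − (Σx)(Σy)/n = 114 − 102.857143 = 11.142857
b = Sxy/Sxx = 11.142857/77.714286 = 0.143382
a = ȳ − b·x̄ = 2.285714 − 0.143382·6.428571 = 1.363971
Set a + b·x = 2.1: x = (2.1 − 1.363971) / 0.143382 = 5.133333

5.13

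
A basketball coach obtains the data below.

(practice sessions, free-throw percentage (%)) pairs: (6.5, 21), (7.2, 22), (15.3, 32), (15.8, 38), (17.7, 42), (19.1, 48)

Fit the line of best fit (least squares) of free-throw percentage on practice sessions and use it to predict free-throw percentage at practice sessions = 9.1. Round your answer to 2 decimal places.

n = 6, Σx = 81.6, Σy = 203, Σxy = 3045.1, Σx² = 1255.92
Sxx = Σx² − (Σx)²/n = 1255.92 − 1109.76 = 146.16
Sxy = Σxy − (Σx)(Σy)/n = 3045.1 − 2760.8 = 284.3
b = Sxy/Sxx = 284.3/146.16 = 1.945129
a = ȳ − b·x̄ = 33.833333 − 1.945129·13.6 = 7.379584
ŷ(9.1) = a + b·9.1 = 7.379584 + 1.945129·9.1 = 25.080255

25.08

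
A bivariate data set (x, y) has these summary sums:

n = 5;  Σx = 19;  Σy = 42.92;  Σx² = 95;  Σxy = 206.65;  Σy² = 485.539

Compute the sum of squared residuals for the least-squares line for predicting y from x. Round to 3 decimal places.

Sxx = Σx² − (Σx)²/n = 95 − 72.2 = 22.8
Sxy = Σxy − (Σx)(Σy)/n = 206.65 − 163.096 = 43.554
Syy = Σy² − (Σy)²/n = 485.539 − 368.42528 = 117.11372
b = Sxy/Sxx = 43.554/22.8 = 1.910263
SSE = Syy − b·Sxy = 117.11372 − 1.910263·43.554 = 33.914118

33.914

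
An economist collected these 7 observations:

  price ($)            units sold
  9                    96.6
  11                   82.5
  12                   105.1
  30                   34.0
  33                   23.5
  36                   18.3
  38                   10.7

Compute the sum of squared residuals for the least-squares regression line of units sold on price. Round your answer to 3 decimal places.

355.005

n = 7, Σx = 169, Σy = 370.7, Σxy = 5899, Σx² = 5075, Σy² = 29341.45
Sxx = Σx² − (Σx)²/n = 5075 − 4080.142857 = 994.857143
Sxy = Σxy − (Σx)(Σy)/n = 5899 − 8949.757143 = -3050.757143
Syy = Σy² − (Σy)²/n = 29341.45 − 19631.212857 = 9710.237143
b = Sxy/Sxx = -3050.757143/994.857143 = -3.066528
SSE = Syy − b·Sxy = 9710.237143 − (-3.066528)·(-3050.757143) = 355.005378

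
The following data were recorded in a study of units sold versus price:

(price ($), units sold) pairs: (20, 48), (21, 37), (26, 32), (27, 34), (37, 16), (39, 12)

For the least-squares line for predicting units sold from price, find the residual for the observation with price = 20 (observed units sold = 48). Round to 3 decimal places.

n = 6, Σx = 170, Σy = 179, Σxy = 4547, Σx² = 5136
Sxx = Σx² − (Σx)²/n = 5136 − 4816.666667 = 319.333333
Sxy = Σxy − (Σx)(Σy)/n = 4547 − 5071.666667 = -524.666667
b = Sxy/Sxx = -524.666667/319.333333 = -1.643006
a = ȳ − b·x̄ = 29.833333 − (-1.643006)·28.333333 = 76.385177
ŷ(20) = 76.385177 + (-1.643006)·20 = 43.525052
residual = y − ŷ = 48 − 43.525052 = 4.474948

4.475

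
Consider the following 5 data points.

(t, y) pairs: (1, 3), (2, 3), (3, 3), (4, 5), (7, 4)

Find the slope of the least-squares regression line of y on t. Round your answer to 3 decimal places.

n = 5, Σx = 17, Σy = 18, Σxy = 66, Σx² = 79
Sxx = Σx² − (Σx)²/n = 79 − 57.8 = 21.2
Sxy = Σxy − (Σx)(Σy)/n = 66 − 61.2 = 4.8
b = Sxy/Sxx = 4.8/21.2 = 0.226415

0.226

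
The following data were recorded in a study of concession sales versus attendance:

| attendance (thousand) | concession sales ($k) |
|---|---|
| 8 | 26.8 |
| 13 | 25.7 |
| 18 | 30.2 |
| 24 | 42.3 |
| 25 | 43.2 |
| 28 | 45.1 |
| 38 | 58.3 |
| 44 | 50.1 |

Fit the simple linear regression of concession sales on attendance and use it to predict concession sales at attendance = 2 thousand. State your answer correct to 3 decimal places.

19.994

n = 8, Σx = 198, Σy = 321.7, Σxy = 8869.9, Σx² = 5922
Sxx = Σx² − (Σx)²/n = 5922 − 4900.5 = 1021.5
Sxy = Σxy − (Σx)(Σy)/n = 8869.9 − 7962.075 = 907.825
b = Sxy/Sxx = 907.825/1021.5 = 0.888718
a = ȳ − b·x̄ = 40.2125 − 0.888718·24.75 = 18.216740
ŷ(2) = a + b·2 = 18.216740 + 0.888718·2 = 19.994175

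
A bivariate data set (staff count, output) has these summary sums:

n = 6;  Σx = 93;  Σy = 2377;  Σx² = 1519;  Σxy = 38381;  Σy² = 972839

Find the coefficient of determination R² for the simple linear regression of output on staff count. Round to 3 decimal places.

Sxx = Σx² − (Σx)²/n = 1519 − 1441.5 = 77.5
Sxy = Σxy − (Σx)(Σy)/n = 38381 − 36843.5 = 1537.5
Syy = Σy² − (Σy)²/n = 972839 − 941688.166667 = 31150.833333
R² = Sxy²/(Sxx·Syy) = (1537.5)²/(77.5·31150.833333) = 0.979172

0.979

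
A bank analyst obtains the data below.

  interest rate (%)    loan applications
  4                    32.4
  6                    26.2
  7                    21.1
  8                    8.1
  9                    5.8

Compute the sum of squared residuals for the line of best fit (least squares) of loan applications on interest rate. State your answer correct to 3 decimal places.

40.522

n = 5, Σx = 34, Σy = 93.6, Σxy = 551.5, Σx² = 246, Σy² = 2280.66
Sxx = Σx² − (Σx)²/n = 246 − 231.2 = 14.8
Sxy = Σxy − (Σx)(Σy)/n = 551.5 − 636.48 = -84.98
Syy = Σy² − (Σy)²/n = 2280.66 − 1752.192 = 528.468
b = Sxy/Sxx = -84.98/14.8 = -5.741892
SSE = Syy − b·Sxy = 528.468 − (-5.741892)·(-84.98) = 40.522027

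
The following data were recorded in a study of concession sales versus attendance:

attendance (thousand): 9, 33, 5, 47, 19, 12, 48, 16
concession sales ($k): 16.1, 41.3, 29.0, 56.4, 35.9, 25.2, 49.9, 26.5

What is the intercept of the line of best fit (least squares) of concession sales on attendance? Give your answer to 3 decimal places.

n = 8, Σx = 189, Σy = 280.3, Σxy = 8107.3, Σx² = 6469
Sxx = Σx² − (Σx)²/n = 6469 − 4465.125 = 2003.875
Sxy = Σxy − (Σx)(Σy)/n = 8107.3 − 6622.0875 = 1485.2125
b = Sxy/Sxx = 1485.2125/2003.875 = 0.741170
a = ȳ − b·x̄ = 35.0375 − 0.741170·23.625 = 17.527353

17.527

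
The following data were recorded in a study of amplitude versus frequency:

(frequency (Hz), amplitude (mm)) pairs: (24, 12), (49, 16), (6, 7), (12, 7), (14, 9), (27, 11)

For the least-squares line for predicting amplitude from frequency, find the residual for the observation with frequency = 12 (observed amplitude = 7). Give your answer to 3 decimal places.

-1.152

n = 6, Σx = 132, Σy = 62, Σxy = 1621, Σx² = 4082
Sxx = Σx² − (Σx)²/n = 4082 − 2904 = 1178
Sxy = Σxy − (Σx)(Σy)/n = 1621 − 1364 = 257
b = Sxy/Sxx = 257/1178 = 0.218166
a = ȳ − b·x̄ = 10.333333 − 0.218166·22 = 5.533673
ŷ(12) = 5.533673 + 0.218166·12 = 8.151669
residual = y − ŷ = 7 − 8.151669 = -1.151669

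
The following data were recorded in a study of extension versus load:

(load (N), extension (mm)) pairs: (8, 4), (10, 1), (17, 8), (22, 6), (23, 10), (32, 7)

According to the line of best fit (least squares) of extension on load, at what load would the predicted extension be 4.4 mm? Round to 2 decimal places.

n = 6, Σx = 112, Σy = 36, Σxy = 764, Σx² = 2490
Sxx = Σx² − (Σx)²/n = 2490 − 2090.666667 = 399.333333
Sxy = Σxy − (Σx)(Σy)/n = 764 − 672 = 92
b = Sxy/Sxx = 92/399.333333 = 0.230384
a = ȳ − b·x̄ = 6 − 0.230384·18.666667 = 1.699499
Set a + b·x = 4.4: x = (4.4 − 1.699499) / 0.230384 = 11.721739

11.72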